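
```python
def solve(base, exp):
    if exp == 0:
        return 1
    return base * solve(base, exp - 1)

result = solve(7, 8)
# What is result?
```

solve(7, 8) = 7 * 7 * 7 * 7 * 7 * 7 * 7 * 7 = 5764801

Answer: 5764801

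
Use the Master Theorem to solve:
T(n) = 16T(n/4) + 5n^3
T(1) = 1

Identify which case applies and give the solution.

a=16, b=4, f(n)=5n^3. log_4(16) = 2. Since c=3 > 2 and the regularity condition holds (16(n/4)^3 = (16/4^3)n^3 with 16/4^3 < 1), Case 3 applies: T(n) = Θ(f(n)) = O(n^3).

Answer: O(n^3) - Case 3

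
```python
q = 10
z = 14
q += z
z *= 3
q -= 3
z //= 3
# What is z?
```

Trace:
`q = 10` → q = 10
`z = 14` → z = 14
`q += z` → q = 24
`z *= 3` → z = 42
`q -= 3` → q = 21
`z //= 3` → z = 14
So z = 14

Answer: 14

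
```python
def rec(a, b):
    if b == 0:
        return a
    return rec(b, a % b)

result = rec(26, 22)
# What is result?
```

rec(26, 22) -> rec(22, 4) -> rec(4, 2) -> rec(2, 0) -> 2

Answer: 2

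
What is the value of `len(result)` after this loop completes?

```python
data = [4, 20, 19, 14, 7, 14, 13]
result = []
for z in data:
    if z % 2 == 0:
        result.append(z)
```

Count even numbers in [4, 20, 19, 14, 7, 14, 13]
`result` takes the values: [] → [4] → [4, 20] → [4, 20, 14] → [4, 20, 14, 14]
So `len(result)` = 4

Answer: 4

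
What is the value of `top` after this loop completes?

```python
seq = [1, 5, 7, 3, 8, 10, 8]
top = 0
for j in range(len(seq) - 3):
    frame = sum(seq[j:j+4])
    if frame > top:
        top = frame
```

Max sum of 4-element window in [1, 5, 7, 3, 8, 10, 8]
`top` takes the values: 0 → 16 → 23 → 28 → 29

Answer: 29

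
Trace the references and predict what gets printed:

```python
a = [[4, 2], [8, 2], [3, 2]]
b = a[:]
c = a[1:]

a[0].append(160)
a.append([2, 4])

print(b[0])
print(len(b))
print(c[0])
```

Key concept: slice with nested mutation.
Step by step:
`a = [[4, 2], [8, 2], [3, 2]]` → a = [[4, 2], [8, 2], [3, 2]]
`b = a[:]` → b = [[4, 2], [8, 2], [3, 2]]
`c = a[1:]` → c = [[8, 2], [3, 2]]
`a[0].append(160)` → a = [[4, 2, 160], [8, 2], [3, 2]]; b = [[4, 2, 160], [8, 2], [3, 2]]
`a.append([2, 4])` → a = [[4, 2, 160], [8, 2], [3, 2], [2, 4]]
`print(b[0])` → prints [4, 2, 160]
`print(len(b))` → prints 3
`print(c[0])` → prints [8, 2]

Answer:
[4, 2, 160]
3
[8, 2]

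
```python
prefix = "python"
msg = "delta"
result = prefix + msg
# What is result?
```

Trace:
`prefix = "python"` → prefix = 'python'
`msg = "delta"` → msg = 'delta'
`result = prefix + msg` → result = 'pythondelta'
So result = 'pythondelta'

Answer: 'pythondelta'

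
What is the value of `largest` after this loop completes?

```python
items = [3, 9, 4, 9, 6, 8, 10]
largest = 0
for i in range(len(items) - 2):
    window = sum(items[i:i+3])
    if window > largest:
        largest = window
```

Max sum of 3-element window in [3, 9, 4, 9, 6, 8, 10]
`largest` takes the values: 0 → 16 → 22 → 23 → 24

Answer: 24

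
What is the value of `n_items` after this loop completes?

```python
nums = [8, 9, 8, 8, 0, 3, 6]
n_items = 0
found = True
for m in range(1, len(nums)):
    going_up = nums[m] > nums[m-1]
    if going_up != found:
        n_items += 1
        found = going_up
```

Count direction changes in [8, 9, 8, 8, 0, 3, 6]
`n_items` takes the values: 0 → 1 → 2

Answer: 2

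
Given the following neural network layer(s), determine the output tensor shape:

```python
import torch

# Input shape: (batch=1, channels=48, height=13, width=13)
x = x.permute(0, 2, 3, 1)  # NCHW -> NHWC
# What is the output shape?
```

Input: (1, 48, 13, 13) -> Output: (1, 13, 13, 48)

Answer: (1, 13, 13, 48)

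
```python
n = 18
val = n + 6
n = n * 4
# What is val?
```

Trace:
`n = 18` → n = 18
`val = n + 6` → val = 24
`n = n * 4` → n = 72
So val = 24

Answer: 24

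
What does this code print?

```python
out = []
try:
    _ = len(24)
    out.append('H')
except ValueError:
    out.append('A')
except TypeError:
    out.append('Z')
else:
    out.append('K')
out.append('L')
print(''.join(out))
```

Execution trace: 'Z' (except TypeError) → 'L' (after the try/except). Output: ZL

Answer: ZL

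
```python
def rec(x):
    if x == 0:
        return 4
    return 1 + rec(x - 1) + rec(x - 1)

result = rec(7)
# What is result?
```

rec(x) = 1 + 2·rec(x-1), rec(0)=4. Closed form: (4+1)·2^7 - 1 = 639.

Answer: 639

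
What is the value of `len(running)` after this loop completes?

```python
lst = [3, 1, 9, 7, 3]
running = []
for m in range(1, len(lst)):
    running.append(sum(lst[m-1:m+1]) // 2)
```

Number of 2-element averages
`running` takes the values: [] → [2] → [2, 5] → [2, 5, 8] → [2, 5, 8, 5]
So `len(running)` = 4

Answer: 4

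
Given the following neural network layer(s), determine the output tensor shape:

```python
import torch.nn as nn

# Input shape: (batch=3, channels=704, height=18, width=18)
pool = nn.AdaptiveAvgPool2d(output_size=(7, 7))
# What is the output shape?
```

Input: (3, 704, 18, 18) -> Output: (3, 704, 7, 7)

Answer: (3, 704, 7, 7)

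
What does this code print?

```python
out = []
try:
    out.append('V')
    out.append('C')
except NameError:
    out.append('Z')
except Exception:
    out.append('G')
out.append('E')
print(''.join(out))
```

Execution trace: 'V' (try body) → 'C' (try body, no exception) → 'E' (after the try/except). Output: VCE

Answer: VCE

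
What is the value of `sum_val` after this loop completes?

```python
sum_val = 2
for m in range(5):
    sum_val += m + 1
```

Start at 2, add 1 to 5 = 17
`sum_val` takes the values: 2 → 3 → 5 → 8 → 12 → 17

Answer: 17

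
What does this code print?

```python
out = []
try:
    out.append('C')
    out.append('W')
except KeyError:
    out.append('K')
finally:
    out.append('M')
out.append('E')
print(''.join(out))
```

Execution trace: 'C' (try body) → 'W' (try body, no exception) → 'M' (finally) → 'E' (after the try/except). Output: CWME

Answer: CWME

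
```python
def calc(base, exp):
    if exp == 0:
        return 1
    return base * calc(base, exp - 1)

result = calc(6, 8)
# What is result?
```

calc(6, 8) = 6 * 6 * 6 * 6 * 6 * 6 * 6 * 6 = 1679616

Answer: 1679616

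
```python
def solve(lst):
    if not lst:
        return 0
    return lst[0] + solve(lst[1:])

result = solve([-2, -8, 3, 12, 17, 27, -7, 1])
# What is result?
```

(-2) + (-8) + 3 + 12 + 17 + 27 + (-7) + 1 + 0 = 43

Answer: 43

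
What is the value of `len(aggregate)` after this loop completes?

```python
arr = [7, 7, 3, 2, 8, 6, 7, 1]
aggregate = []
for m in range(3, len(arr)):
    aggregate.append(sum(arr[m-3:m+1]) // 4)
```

Number of 4-element averages
`aggregate` takes the values: [] → [4] → [4, 5] → [4, 5, 4] → [4, 5, 4, 5] → [4, 5, 4, 5, 5]
So `len(aggregate)` = 5

Answer: 5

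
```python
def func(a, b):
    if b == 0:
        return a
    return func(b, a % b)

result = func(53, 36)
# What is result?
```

func(53, 36) -> func(36, 17) -> func(17, 2) -> func(2, 1) -> func(1, 0) -> 1

Answer: 1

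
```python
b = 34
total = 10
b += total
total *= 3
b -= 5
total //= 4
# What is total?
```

Trace:
`b = 34` → b = 34
`total = 10` → total = 10
`b += total` → b = 44
`total *= 3` → total = 30
`b -= 5` → b = 39
`total //= 4` → total = 7
So total = 7

Answer: 7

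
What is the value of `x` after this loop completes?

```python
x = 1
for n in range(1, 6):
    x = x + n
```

Start at 1, add 1 through 5
`x` takes the values: 1 → 2 → 4 → 7 → 11 → 16

Answer: 16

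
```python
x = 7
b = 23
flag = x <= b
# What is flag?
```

Trace:
`x = 7` → x = 7
`b = 23` → b = 23
`flag = x <= b` → flag = True
So flag = True

Answer: True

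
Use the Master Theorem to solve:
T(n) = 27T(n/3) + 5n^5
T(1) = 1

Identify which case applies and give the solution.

a=27, b=3, f(n)=5n^5. log_3(27) = 3. Since c=5 > 3 and the regularity condition holds (27(n/3)^5 = (27/3^5)n^5 with 27/3^5 < 1), Case 3 applies: T(n) = Θ(f(n)) = O(n^5).

Answer: O(n^5) - Case 3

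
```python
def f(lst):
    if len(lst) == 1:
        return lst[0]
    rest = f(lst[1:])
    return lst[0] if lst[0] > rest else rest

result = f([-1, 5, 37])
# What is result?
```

Recursive max over [-1, 5, 37] = 37

Answer: 37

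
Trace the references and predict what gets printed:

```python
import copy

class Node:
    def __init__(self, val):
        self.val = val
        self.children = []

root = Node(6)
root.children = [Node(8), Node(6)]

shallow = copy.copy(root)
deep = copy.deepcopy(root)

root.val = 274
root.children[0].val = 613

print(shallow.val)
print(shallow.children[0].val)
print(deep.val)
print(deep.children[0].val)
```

Key concept: deep copy with custom objects.
Step by step:
`root = Node(6)` → root = Node(val=6, children=[])
`root.children = [Node(8), Node(6)]` → root = Node(val=6, children=[Node(val=8, children=[]), Node(val=6, children=[])])
`shallow = copy.copy(root)` → shallow = Node(val=6, children=[Node(val=8, children=[]), Node(val=6, children=[])])
`deep = copy.deepcopy(root)` → deep = Node(val=6, children=[Node(val=8, children=[]), Node(val=6, children=[])])
`root.val = 274` → root = Node(val=274, children=[Node(val=8, children=[]), Node(val=6, children=[])])
`root.children[0].val = 613` → root = Node(val=274, children=[Node(val=613, children=[]), Node(val=6, children=[])]); shallow = Node(val=6, children=[Node(val=613, children=[]), Node(val=6, children=[])])
`print(shallow.val)` → prints 6
`print(shallow.children[0].val)` → prints 613
`print(deep.val)` → prints 6
`print(deep.children[0].val)` → prints 8

Answer:
6
613
6
8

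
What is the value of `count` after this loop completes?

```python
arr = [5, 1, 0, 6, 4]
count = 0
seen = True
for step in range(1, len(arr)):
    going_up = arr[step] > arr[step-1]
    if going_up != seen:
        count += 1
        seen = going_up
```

Count direction changes in [5, 1, 0, 6, 4]
`count` takes the values: 0 → 1 → 2 → 3

Answer: 3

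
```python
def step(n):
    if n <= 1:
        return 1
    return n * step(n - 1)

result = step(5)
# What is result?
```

step(5) = 5 * 4 * 3 * 2 * 1 = 120

Answer: 120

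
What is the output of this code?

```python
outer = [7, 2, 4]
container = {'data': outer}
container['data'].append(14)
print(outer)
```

Key concept: dict holds reference to list.
Step by step:
`outer = [7, 2, 4]` → outer = [7, 2, 4]
`container = {'data': outer}` → container = {'data': [7, 2, 4]}
`container['data'].append(14)` → outer = [7, 2, 4, 14]; container = {'data': [7, 2, 4, 14]}
`print(outer)` → prints [7, 2, 4, 14]

Answer: [7, 2, 4, 14]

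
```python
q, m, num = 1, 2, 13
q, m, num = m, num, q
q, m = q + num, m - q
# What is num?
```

Trace:
`q, m, num = 1, 2, 13` → q = 1; m = 2; num = 13
`q, m, num = m, num, q` → q = 2; m = 13; num = 1
`q, m = q + num, m - q` → q = 3; m = 11
So num = 1

Answer: 1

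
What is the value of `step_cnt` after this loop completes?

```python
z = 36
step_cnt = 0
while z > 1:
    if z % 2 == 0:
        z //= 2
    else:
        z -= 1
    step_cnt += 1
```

Steps to reduce 36 to 1
`step_cnt` takes the values: 0 → 1 → 2 → 3 → 4 → 5 → 6

Answer: 6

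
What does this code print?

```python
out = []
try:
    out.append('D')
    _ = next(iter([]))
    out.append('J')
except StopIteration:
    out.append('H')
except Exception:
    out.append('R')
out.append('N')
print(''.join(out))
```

Execution trace: 'D' (try body) → 'H' (except StopIteration) → 'N' (after the try/except). Output: DHN

Answer: DHN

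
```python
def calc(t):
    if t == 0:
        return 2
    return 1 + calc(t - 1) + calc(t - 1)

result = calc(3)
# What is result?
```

calc(t) = 1 + 2·calc(t-1), calc(0)=2. Closed form: (2+1)·2^3 - 1 = 23.

Answer: 23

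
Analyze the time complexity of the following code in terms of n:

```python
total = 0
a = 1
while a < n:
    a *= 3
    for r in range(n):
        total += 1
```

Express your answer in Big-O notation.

Each loop level contributes: log n × n. Multiplying the contributions gives O(n log n).

Answer: O(n log n)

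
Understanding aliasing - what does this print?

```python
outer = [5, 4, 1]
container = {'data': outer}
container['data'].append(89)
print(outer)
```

Key concept: dict holds reference to list.
Step by step:
`outer = [5, 4, 1]` → outer = [5, 4, 1]
`container = {'data': outer}` → container = {'data': [5, 4, 1]}
`container['data'].append(89)` → outer = [5, 4, 1, 89]; container = {'data': [5, 4, 1, 89]}
`print(outer)` → prints [5, 4, 1, 89]

Answer: [5, 4, 1, 89]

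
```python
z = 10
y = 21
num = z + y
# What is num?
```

Trace:
`z = 10` → z = 10
`y = 21` → y = 21
`num = z + y` → num = 31
So num = 31

Answer: 31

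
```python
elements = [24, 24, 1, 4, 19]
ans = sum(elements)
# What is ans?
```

Trace:
`elements = [24, 24, 1, 4, 19]` → elements = [24, 24, 1, 4, 19]
`ans = sum(elements)` → ans = 72
So ans = 72

Answer: 72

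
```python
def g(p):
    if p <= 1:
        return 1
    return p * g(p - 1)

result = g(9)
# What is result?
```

g(9) = 9 * 8 * 7 * 6 * 5 * 4 * 3 * 2 * 1 = 362880

Answer: 362880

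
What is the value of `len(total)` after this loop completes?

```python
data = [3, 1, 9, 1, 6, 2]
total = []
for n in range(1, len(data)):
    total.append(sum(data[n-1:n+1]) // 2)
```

Number of 2-element averages
`total` takes the values: [] → [2] → [2, 5] → [2, 5, 5] → [2, 5, 5, 3] → [2, 5, 5, 3, 4]
So `len(total)` = 5

Answer: 5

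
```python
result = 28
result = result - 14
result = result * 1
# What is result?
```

Trace:
`result = 28` → result = 28
`result = result - 14` → result = 14
`result = result * 1` → result = 14
So result = 14

Answer: 14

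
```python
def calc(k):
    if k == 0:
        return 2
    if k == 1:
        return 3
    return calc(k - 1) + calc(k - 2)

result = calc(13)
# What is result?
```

Build up from base cases: calc(0)=2, calc(1)=3, calc(2)=5, calc(3)=8, calc(4)=13, calc(5)=21, calc(6)=34, ..., calc(13)=987

Answer: 987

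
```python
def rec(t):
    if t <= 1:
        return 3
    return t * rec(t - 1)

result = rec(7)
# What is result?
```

rec(7) = 7 * 6 * 5 * 4 * 3 * 2 * 3 = 15120

Answer: 15120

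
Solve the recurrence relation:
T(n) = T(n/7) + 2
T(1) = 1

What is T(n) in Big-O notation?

Each step divides n by 7 and adds 2. After log_7(n) steps we reach T(1)=1. So T(n) = 2·log_7(n) + 1 = O(log n).

Answer: O(log n)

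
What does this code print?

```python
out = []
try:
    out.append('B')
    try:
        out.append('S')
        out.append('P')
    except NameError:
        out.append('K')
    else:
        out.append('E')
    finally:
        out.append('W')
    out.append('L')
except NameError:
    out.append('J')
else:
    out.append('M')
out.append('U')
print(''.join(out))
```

Execution trace: 'B' (try body) → 'S' (inner try body) → 'P' (inner try body, no exception) → 'E' (inner else) → 'W' (inner finally) → 'L' (try body, no exception) → 'M' (else) → 'U' (after the try/except). Output: BSPEWLMU

Answer: BSPEWLMU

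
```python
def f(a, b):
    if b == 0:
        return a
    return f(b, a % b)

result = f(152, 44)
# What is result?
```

f(152, 44) -> f(44, 20) -> f(20, 4) -> f(4, 0) -> 4

Answer: 4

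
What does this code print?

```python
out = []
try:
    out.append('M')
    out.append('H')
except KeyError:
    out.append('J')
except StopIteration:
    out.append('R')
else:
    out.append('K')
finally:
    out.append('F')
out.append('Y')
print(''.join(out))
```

Execution trace: 'M' (try body) → 'H' (try body, no exception) → 'K' (else) → 'F' (finally) → 'Y' (after the try/except). Output: MHKFY

Answer: MHKFY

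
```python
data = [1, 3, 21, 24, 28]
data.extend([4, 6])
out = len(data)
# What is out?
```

Trace:
`data = [1, 3, 21, 24, 28]` → data = [1, 3, 21, 24, 28]
`data.extend([4, 6])` → data = [1, 3, 21, 24, 28, 4, 6]
`out = len(data)` → out = 7
So out = 7

Answer: 7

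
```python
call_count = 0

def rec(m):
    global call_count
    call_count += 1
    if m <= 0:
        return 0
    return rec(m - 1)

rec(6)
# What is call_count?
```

Linear recursion stepping by 1: 7 calls from m=6 down to ≤0.

Answer: 7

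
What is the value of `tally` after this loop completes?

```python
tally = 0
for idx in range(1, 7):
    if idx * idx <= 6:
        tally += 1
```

Count numbers where idx² ≤ 6
`tally` takes the values: 0 → 1 → 2

Answer: 2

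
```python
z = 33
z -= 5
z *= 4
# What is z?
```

Trace:
`z = 33` → z = 33
`z -= 5` → z = 28
`z *= 4` → z = 112
So z = 112

Answer: 112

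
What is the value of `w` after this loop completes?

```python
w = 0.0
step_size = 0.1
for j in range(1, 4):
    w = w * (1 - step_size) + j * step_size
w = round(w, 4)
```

Moving average with lr=0.1
`w` takes the values: 0.0 → 0.1 → 0.29 → 0.561

Answer: 0.561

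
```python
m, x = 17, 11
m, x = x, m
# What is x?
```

Trace:
`m, x = 17, 11` → m = 17; x = 11
`m, x = x, m` → m = 11; x = 17
So x = 17

Answer: 17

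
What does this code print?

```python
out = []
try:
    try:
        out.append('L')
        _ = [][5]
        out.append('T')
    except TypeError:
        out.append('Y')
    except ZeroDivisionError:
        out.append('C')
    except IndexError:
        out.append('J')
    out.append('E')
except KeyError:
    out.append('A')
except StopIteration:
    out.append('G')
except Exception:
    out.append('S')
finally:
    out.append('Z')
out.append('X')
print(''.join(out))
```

Execution trace: 'L' (inner try body) → 'J' (inner except IndexError) → 'E' (try body, no exception) → 'Z' (finally) → 'X' (after the try/except). Output: LJEZX

Answer: LJEZX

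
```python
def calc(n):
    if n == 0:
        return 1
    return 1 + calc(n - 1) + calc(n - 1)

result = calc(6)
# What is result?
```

calc(n) = 1 + 2·calc(n-1), calc(0)=1. Closed form: (1+1)·2^6 - 1 = 127.

Answer: 127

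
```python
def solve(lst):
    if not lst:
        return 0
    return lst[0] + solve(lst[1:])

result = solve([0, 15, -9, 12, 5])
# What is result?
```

0 + 15 + (-9) + 12 + 5 + 0 = 23

Answer: 23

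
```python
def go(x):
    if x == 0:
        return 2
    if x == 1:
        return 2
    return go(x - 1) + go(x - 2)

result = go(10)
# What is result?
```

Build up from base cases: go(0)=2, go(1)=2, go(2)=4, go(3)=6, go(4)=10, go(5)=16, go(6)=26, ..., go(10)=178

Answer: 178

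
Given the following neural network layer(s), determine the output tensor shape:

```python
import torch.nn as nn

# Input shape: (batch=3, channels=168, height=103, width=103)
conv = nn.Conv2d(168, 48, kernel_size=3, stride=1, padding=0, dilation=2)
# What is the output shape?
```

Input: (3, 168, 103, 103) -> Output: (3, 48, 99, 99)

Answer: (3, 48, 99, 99)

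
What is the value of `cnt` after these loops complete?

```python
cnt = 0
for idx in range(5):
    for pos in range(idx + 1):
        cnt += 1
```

Triangle: 1 + 2 + ... + 5
`cnt` takes the values: 0 → 1 → 2 → 3 → 4 → 5 → 6 → 7 → 8 → 9 → 10 → 11 → 12 → 13 → 14 → 15

Answer: 15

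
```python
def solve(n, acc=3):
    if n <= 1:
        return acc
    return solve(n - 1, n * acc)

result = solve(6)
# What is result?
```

Accumulator trace (n, acc): (6, 3) -> (5, 18) -> (4, 90) -> (3, 360) -> (2, 1080) -> (1, 2160) -> return 2160

Answer: 2160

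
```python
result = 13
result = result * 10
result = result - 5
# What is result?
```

Trace:
`result = 13` → result = 13
`result = result * 10` → result = 130
`result = result - 5` → result = 125
So result = 125

Answer: 125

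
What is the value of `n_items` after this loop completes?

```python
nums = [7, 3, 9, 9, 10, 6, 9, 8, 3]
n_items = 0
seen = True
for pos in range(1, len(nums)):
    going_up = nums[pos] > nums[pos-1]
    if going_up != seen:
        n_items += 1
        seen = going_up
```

Count direction changes in [7, 3, 9, 9, 10, 6, 9, 8, 3]
`n_items` takes the values: 0 → 1 → 2 → 3 → 4 → 5 → 6 → 7

Answer: 7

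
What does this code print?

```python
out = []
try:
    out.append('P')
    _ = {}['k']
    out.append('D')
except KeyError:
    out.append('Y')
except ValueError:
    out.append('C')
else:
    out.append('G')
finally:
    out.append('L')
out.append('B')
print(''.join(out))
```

Execution trace: 'P' (try body) → 'Y' (except KeyError) → 'L' (finally) → 'B' (after the try/except). Output: PYLB

Answer: PYLB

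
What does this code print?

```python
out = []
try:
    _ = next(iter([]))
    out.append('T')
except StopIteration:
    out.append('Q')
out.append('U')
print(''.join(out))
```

Execution trace: 'Q' (except StopIteration) → 'U' (after the try/except). Output: QU

Answer: QU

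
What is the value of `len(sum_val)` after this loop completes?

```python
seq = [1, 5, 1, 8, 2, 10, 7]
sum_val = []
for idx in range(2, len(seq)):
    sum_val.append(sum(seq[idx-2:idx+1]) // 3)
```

Number of 3-element averages
`sum_val` takes the values: [] → [2] → [2, 4] → [2, 4, 3] → [2, 4, 3, 6] → [2, 4, 3, 6, 6]
So `len(sum_val)` = 5

Answer: 5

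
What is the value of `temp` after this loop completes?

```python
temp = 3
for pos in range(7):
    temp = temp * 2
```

Multiply by 2, 7 times: 3 * 2^7 = 384
`temp` takes the values: 3 → 6 → 12 → 24 → 48 → 96 → 192 → 384

Answer: 384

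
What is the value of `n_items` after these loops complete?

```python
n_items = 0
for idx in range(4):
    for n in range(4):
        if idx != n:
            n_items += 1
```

4² - 4 (exclude diagonal)
`n_items` takes the values: 0 → 1 → 2 → 3 → 4 → 5 → 6 → 7 → 8 → 9 → 10 → 11 → 12

Answer: 12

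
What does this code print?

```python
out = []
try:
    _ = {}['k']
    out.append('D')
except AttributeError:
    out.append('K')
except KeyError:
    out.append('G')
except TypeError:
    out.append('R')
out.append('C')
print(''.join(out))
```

Execution trace: 'G' (except KeyError) → 'C' (after the try/except). Output: GC

Answer: GC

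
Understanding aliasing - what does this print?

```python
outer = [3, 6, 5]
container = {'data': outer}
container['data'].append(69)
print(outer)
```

Key concept: dict holds reference to list.
Step by step:
`outer = [3, 6, 5]` → outer = [3, 6, 5]
`container = {'data': outer}` → container = {'data': [3, 6, 5]}
`container['data'].append(69)` → outer = [3, 6, 5, 69]; container = {'data': [3, 6, 5, 69]}
`print(outer)` → prints [3, 6, 5, 69]

Answer: [3, 6, 5, 69]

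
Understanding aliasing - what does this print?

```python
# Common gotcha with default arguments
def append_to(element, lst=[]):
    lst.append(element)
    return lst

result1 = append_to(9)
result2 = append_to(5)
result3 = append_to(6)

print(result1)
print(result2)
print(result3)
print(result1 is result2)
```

Key concept: mutable default argument gotcha.
Step by step:
`result1 = append_to(9)` → result1 = [9]
`result2 = append_to(5)` → result1 = [9, 5] (same object as result2); result2 = [9, 5] (same object as result1)
`result3 = append_to(6)` → result1 = [9, 5, 6] (same object as result2, result3); result2 = [9, 5, 6] (same object as result1, result3); result3 = [9, 5, 6] (same object as result1, result2)
`print(result1)` → prints [9, 5, 6]
`print(result2)` → prints [9, 5, 6]
`print(result3)` → prints [9, 5, 6]
`print(result1 is result2)` → prints True

Answer:
[9, 5, 6]
[9, 5, 6]
[9, 5, 6]
True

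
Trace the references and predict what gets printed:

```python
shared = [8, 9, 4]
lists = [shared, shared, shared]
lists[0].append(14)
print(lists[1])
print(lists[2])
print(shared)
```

Key concept: list of same reference.
Step by step:
`shared = [8, 9, 4]` → shared = [8, 9, 4]
`lists = [shared, shared, shared]` → lists = [[8, 9, 4], [8, 9, 4], [8, 9, 4]]
`lists[0].append(14)` → shared = [8, 9, 4, 14]; lists = [[8, 9, 4, 14], [8, 9, 4, 14], [8, 9, 4, 14]]
`print(lists[1])` → prints [8, 9, 4, 14]
`print(lists[2])` → prints [8, 9, 4, 14]
`print(shared)` → prints [8, 9, 4, 14]

Answer:
[8, 9, 4, 14]
[8, 9, 4, 14]
[8, 9, 4, 14]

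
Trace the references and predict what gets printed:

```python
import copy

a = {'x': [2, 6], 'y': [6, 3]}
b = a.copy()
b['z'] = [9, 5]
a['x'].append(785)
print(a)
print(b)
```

Key concept: shallow copy of dict with mutable values.
Step by step:
`a = {'x': [2, 6], 'y': [6, 3]}` → a = {'x': [2, 6], 'y': [6, 3]}
`b = a.copy()` → b = {'x': [2, 6], 'y': [6, 3]}
`b['z'] = [9, 5]` → b = {'x': [2, 6], 'y': [6, 3], 'z': [9, 5]}
`a['x'].append(785)` → a = {'x': [2, 6, 785], 'y': [6, 3]}; b = {'x': [2, 6, 785], 'y': [6, 3], 'z': [9, 5]}
`print(a)` → prints {'x': [2, 6, 785], 'y': [6, 3]}
`print(b)` → prints {'x': [2, 6, 785], 'y': [6, 3], 'z': [9, 5]}

Answer:
{'x': [2, 6, 785], 'y': [6, 3]}
{'x': [2, 6, 785], 'y': [6, 3], 'z': [9, 5]}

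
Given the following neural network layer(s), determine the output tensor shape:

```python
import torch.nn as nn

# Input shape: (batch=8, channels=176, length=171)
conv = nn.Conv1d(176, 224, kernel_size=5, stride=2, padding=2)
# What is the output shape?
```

Input: (8, 176, 171) -> Output: (8, 224, 86)

Answer: (8, 224, 86)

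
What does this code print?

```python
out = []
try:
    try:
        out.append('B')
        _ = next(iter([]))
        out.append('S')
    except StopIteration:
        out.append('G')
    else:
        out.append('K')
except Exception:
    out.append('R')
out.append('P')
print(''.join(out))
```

Execution trace: 'B' (inner try body) → 'G' (inner except StopIteration) → 'P' (after the try/except). Output: BGP

Answer: BGP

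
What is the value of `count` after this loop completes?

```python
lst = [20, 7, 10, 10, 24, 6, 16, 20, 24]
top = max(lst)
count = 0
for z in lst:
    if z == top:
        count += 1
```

Count of max value 24 in [20, 7, 10, 10, 24, 6, 16, 20, 24]
`count` takes the values: 0 → 1 → 2

Answer: 2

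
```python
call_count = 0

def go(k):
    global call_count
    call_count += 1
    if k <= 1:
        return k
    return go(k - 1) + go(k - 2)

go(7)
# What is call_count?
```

Calls(k) = 1 + Calls(k-1) + Calls(k-2); Calls(0)=Calls(1)=1. For k=7 this gives 41.

Answer: 41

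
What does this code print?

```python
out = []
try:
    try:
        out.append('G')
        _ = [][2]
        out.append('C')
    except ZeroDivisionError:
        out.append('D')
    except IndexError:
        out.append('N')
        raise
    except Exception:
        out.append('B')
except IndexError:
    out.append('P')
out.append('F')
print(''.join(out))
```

Execution trace: 'G' (inner try body) → 'N' (inner except IndexError) → 'P' (outer except IndexError) → 'F' (after the try/except). Output: GNPF

Answer: GNPF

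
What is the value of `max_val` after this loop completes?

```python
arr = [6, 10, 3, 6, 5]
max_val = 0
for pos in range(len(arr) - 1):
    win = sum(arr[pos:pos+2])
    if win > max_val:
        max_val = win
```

Max sum of 2-element window in [6, 10, 3, 6, 5]
`max_val` takes the values: 0 → 16

Answer: 16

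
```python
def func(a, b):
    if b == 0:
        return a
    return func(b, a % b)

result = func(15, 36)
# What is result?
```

func(15, 36) -> func(36, 15) -> func(15, 6) -> func(6, 3) -> func(3, 0) -> 3

Answer: 3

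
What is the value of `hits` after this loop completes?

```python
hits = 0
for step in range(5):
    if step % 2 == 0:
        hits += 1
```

Count numbers divisible by 2 in range(5)
`hits` takes the values: 0 → 1 → 2 → 3

Answer: 3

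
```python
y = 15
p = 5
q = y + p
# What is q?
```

Trace:
`y = 15` → y = 15
`p = 5` → p = 5
`q = y + p` → q = 20
So q = 20

Answer: 20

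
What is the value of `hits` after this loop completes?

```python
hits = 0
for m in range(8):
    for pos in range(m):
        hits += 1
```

Triangle number: 0+1+2+...+7
`hits` takes the values: 0 → 1 → 2 → 3 → 4 → 5 → 6 → 7 → 8 → 9 → 10 → 11 → 12 → 13 → 14 → 15 → 16 → 17 → 18 → 19 → 20 → 21 → 22 → 23 → 24 → 25 → 26 → 27 → 28

Answer: 28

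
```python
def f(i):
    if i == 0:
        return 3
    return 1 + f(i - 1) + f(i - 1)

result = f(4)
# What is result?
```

f(i) = 1 + 2·f(i-1), f(0)=3. Closed form: (3+1)·2^4 - 1 = 63.

Answer: 63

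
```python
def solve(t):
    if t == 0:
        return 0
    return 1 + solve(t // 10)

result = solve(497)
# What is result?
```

Count of digits of 497: 3

Answer: 3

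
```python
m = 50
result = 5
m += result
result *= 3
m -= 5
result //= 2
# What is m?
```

Trace:
`m = 50` → m = 50
`result = 5` → result = 5
`m += result` → m = 55
`result *= 3` → result = 15
`m -= 5` → m = 50
`result //= 2` → result = 7
So m = 50

Answer: 50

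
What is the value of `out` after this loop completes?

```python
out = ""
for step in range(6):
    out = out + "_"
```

Repeat '_' 6 times
`out` takes the values: "" → "_" → "__" → "___" → "____" → "_____" → "______"

Answer: "______"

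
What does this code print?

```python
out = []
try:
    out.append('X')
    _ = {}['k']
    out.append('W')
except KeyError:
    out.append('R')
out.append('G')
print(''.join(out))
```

Execution trace: 'X' (try body) → 'R' (except KeyError) → 'G' (after the try/except). Output: XRG

Answer: XRG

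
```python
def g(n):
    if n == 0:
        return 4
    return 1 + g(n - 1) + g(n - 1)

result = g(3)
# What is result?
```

g(n) = 1 + 2·g(n-1), g(0)=4. Closed form: (4+1)·2^3 - 1 = 39.

Answer: 39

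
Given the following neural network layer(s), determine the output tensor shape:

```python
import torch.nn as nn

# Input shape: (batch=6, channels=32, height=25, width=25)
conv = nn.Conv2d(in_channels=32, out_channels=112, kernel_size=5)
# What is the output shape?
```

Input: (6, 32, 25, 25) -> Output: (6, 112, 21, 21)

Answer: (6, 112, 21, 21)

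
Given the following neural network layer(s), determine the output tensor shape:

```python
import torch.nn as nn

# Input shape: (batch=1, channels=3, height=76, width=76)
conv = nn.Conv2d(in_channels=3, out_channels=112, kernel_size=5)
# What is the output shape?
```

Input: (1, 3, 76, 76) -> Output: (1, 112, 72, 72)

Answer: (1, 112, 72, 72)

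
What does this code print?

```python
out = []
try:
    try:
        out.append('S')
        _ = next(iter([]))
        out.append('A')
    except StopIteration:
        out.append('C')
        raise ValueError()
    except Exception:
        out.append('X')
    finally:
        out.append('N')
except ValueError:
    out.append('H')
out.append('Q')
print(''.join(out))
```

Execution trace: 'S' (inner try body) → 'C' (inner except StopIteration) → 'N' (inner finally) → 'H' (outer except ValueError) → 'Q' (after the try/except). Output: SCNHQ

Answer: SCNHQ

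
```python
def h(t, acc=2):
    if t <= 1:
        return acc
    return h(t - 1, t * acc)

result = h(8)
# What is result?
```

Accumulator trace (n, acc): (8, 2) -> (7, 16) -> (6, 112) -> (5, 672) -> (4, 3360) -> (3, 13440) -> (2, 40320) -> (1, 80640) -> return 80640

Answer: 80640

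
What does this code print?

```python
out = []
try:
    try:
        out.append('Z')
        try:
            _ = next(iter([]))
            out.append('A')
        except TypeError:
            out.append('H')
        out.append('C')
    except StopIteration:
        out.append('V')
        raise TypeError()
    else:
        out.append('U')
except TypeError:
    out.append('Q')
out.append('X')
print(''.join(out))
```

Execution trace: 'Z' (try body) → 'V' (except StopIteration) → 'Q' (outer except TypeError) → 'X' (after the try/except). Output: ZVQX

Answer: ZVQX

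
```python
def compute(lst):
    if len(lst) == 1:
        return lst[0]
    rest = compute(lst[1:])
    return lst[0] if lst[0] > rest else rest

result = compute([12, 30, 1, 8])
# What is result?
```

Recursive max over [12, 30, 1, 8] = 30

Answer: 30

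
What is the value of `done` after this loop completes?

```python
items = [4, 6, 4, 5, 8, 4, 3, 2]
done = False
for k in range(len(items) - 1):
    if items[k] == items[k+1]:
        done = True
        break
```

Check consecutive duplicates in [4, 6, 4, 5, 8, 4, 3, 2]
`done` takes the values: False

Answer: False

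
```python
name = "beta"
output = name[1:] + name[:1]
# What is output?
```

Trace:
`name = "beta"` → name = 'beta'
`output = name[1:] + name[:1]` → output = 'etab'
So output = 'etab'

Answer: 'etab'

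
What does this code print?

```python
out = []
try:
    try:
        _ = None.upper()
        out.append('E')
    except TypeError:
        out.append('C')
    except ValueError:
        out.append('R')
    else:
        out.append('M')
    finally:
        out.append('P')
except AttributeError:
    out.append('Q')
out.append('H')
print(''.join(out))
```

Execution trace: 'P' (finally) → 'Q' (outer except AttributeError) → 'H' (after the try/except). Output: PQH

Answer: PQH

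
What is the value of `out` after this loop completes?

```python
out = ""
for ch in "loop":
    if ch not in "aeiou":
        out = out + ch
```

Remove vowels from 'loop'
`out` takes the values: "" → "l" → "lp"

Answer: "lp"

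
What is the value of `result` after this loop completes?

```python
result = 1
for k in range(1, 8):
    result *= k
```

7! = 5040
`result` takes the values: 1 → 2 → 6 → 24 → 120 → 720 → 5040

Answer: 5040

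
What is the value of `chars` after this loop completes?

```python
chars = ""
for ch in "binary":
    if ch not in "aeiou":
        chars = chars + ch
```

Remove vowels from 'binary'
`chars` takes the values: "" → "b" → "bn" → "bnr" → "bnry"

Answer: "bnry"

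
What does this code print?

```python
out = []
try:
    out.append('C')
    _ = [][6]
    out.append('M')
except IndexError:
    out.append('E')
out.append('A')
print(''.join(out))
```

Execution trace: 'C' (try body) → 'E' (except IndexError) → 'A' (after the try/except). Output: CEA

Answer: CEA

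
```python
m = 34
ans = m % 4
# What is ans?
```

Trace:
`m = 34` → m = 34
`ans = m % 4` → ans = 2
So ans = 2

Answer: 2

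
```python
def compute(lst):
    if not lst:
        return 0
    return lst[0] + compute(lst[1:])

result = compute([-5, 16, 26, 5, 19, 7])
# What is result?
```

(-5) + 16 + 26 + 5 + 19 + 7 + 0 = 68

Answer: 68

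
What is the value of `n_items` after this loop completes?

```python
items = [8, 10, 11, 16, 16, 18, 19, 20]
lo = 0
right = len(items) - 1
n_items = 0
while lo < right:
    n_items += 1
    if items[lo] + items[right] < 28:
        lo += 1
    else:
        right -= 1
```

Steps to find pair summing to 28
`n_items` takes the values: 0 → 1 → 2 → 3 → 4 → 5 → 6 → 7

Answer: 7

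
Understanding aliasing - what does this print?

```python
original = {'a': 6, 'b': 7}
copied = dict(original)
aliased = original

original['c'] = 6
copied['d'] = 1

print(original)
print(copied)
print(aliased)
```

Key concept: dict() creates copy, assignment creates alias.
Step by step:
`original = {'a': 6, 'b': 7}` → original = {'a': 6, 'b': 7}
`copied = dict(original)` → copied = {'a': 6, 'b': 7}
`aliased = original` → aliased = {'a': 6, 'b': 7} (same object as original)
`original['c'] = 6` → original = {'a': 6, 'b': 7, 'c': 6} (same object as aliased); aliased = {'a': 6, 'b': 7, 'c': 6} (same object as original)
`copied['d'] = 1` → copied = {'a': 6, 'b': 7, 'd': 1}
`print(original)` → prints {'a': 6, 'b': 7, 'c': 6}
`print(copied)` → prints {'a': 6, 'b': 7, 'd': 1}
`print(aliased)` → prints {'a': 6, 'b': 7, 'c': 6}

Answer:
{'a': 6, 'b': 7, 'c': 6}
{'a': 6, 'b': 7, 'd': 1}
{'a': 6, 'b': 7, 'c': 6}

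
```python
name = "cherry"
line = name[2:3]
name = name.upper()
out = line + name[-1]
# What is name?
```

Trace:
`name = "cherry"` → name = 'cherry'
`line = name[2:3]` → line = 'e'
`name = name.upper()` → name = 'CHERRY'
`out = line + name[-1]` → out = 'eY'
So name = 'CHERRY'

Answer: 'CHERRY'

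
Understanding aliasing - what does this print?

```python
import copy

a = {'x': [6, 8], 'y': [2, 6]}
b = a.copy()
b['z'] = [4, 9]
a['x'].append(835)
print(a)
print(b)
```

Key concept: shallow copy of dict with mutable values.
Step by step:
`a = {'x': [6, 8], 'y': [2, 6]}` → a = {'x': [6, 8], 'y': [2, 6]}
`b = a.copy()` → b = {'x': [6, 8], 'y': [2, 6]}
`b['z'] = [4, 9]` → b = {'x': [6, 8], 'y': [2, 6], 'z': [4, 9]}
`a['x'].append(835)` → a = {'x': [6, 8, 835], 'y': [2, 6]}; b = {'x': [6, 8, 835], 'y': [2, 6], 'z': [4, 9]}
`print(a)` → prints {'x': [6, 8, 835], 'y': [2, 6]}
`print(b)` → prints {'x': [6, 8, 835], 'y': [2, 6], 'z': [4, 9]}

Answer:
{'x': [6, 8, 835], 'y': [2, 6]}
{'x': [6, 8, 835], 'y': [2, 6], 'z': [4, 9]}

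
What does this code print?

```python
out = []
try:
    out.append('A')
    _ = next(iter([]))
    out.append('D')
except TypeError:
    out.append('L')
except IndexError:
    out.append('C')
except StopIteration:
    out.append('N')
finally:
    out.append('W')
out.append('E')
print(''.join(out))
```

Execution trace: 'A' (try body) → 'N' (except StopIteration) → 'W' (finally) → 'E' (after the try/except). Output: ANWE

Answer: ANWE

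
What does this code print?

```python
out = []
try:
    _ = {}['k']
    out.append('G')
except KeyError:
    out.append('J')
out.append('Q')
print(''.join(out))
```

Execution trace: 'J' (except KeyError) → 'Q' (after the try/except). Output: JQ

Answer: JQ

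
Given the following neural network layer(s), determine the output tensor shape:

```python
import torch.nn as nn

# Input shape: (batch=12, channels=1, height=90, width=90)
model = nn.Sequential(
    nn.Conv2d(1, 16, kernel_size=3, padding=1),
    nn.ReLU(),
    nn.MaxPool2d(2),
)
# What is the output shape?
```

Input: (12, 1, 90, 90) -> after Conv2d: (12, 16, 90, 90) -> after ReLU: (12, 16, 90, 90) -> Output: (12, 16, 45, 45)

Answer: (12, 16, 45, 45)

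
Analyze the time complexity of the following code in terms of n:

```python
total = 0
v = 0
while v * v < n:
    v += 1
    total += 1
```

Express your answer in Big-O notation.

Each loop level contributes: √n. Multiplying the contributions gives O(√n).

Answer: O(√n)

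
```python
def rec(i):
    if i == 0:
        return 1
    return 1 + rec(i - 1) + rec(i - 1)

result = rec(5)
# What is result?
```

rec(i) = 1 + 2·rec(i-1), rec(0)=1. Closed form: (1+1)·2^5 - 1 = 63.

Answer: 63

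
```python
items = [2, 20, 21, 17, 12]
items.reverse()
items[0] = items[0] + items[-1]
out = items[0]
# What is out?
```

Trace:
`items = [2, 20, 21, 17, 12]` → items = [2, 20, 21, 17, 12]
`items.reverse()` → items = [12, 17, 21, 20, 2]
`items[0] = items[0] + items[-1]` → items = [14, 17, 21, 20, 2]
`out = items[0]` → out = 14
So out = 14

Answer: 14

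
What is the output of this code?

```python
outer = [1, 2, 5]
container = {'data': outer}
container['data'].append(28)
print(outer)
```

Key concept: dict holds reference to list.
Step by step:
`outer = [1, 2, 5]` → outer = [1, 2, 5]
`container = {'data': outer}` → container = {'data': [1, 2, 5]}
`container['data'].append(28)` → outer = [1, 2, 5, 28]; container = {'data': [1, 2, 5, 28]}
`print(outer)` → prints [1, 2, 5, 28]

Answer: [1, 2, 5, 28]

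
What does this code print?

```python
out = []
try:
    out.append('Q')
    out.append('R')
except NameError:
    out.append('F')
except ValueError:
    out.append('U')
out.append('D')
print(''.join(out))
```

Execution trace: 'Q' (try body) → 'R' (try body, no exception) → 'D' (after the try/except). Output: QRD

Answer: QRD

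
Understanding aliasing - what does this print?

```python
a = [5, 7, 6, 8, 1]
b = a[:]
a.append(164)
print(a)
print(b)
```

Key concept: slice [:] creates copy.
Step by step:
`a = [5, 7, 6, 8, 1]` → a = [5, 7, 6, 8, 1]
`b = a[:]` → b = [5, 7, 6, 8, 1]
`a.append(164)` → a = [5, 7, 6, 8, 1, 164]
`print(a)` → prints [5, 7, 6, 8, 1, 164]
`print(b)` → prints [5, 7, 6, 8, 1]

Answer:
[5, 7, 6, 8, 1, 164]
[5, 7, 6, 8, 1]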